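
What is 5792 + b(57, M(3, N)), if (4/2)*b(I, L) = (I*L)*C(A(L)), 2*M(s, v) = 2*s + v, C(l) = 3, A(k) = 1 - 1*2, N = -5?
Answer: 23339/4 ≈ 5834.8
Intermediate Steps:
A(k) = -1 (A(k) = 1 - 2 = -1)
M(s, v) = s + v/2 (M(s, v) = (2*s + v)/2 = (v + 2*s)/2 = s + v/2)
b(I, L) = 3*I*L/2 (b(I, L) = ((I*L)*3)/2 = (3*I*L)/2 = 3*I*L/2)
5792 + b(57, M(3, N)) = 5792 + (3/2)*57*(3 + (1/2)*(-5)) = 5792 + (3/2)*57*(3 - 5/2) = 5792 + (3/2)*57*(1/2) = 5792 + 171/4 = 23339/4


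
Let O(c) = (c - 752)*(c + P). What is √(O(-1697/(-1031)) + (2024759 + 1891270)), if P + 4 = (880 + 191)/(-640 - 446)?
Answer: 3*√60647894804163674/373222 ≈ 1979.5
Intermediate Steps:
P = -1805/362 (P = -4 + (880 + 191)/(-640 - 446) = -4 + 1071/(-1086) = -4 + 1071*(-1/1086) = -4 - 357/362 = -1805/362 ≈ -4.9862)
O(c) = (-752 + c)*(-1805/362 + c) (O(c) = (c - 752)*(c - 1805/362) = (-752 + c)*(-1805/362 + c))
√(O(-1697/(-1031)) + (2024759 + 1891270)) = √((678680/181 + (-1697/(-1031))² - (-465027213)/(362*(-1031))) + (2024759 + 1891270)) = √((678680/181 + (-1697*(-1/1031))² - (-465027213)*(-1)/(362*1031)) + 3916029) = √((678680/181 + (1697/1031)² - 274029/362*1697/1031) + 3916029) = √((678680/181 + 2879809/1062961 - 465027213/373222) + 3916029) = √(964420177215/384791882 + 3916029) = √(1507820589053793/384791882) = 3*√60647894804163674/373222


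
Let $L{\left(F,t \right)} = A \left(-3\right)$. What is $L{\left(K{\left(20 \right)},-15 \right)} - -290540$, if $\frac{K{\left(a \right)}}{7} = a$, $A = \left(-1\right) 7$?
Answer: $290561$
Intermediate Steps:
$A = -7$
$K{\left(a \right)} = 7 a$
$L{\left(F,t \right)} = 21$ ($L{\left(F,t \right)} = \left(-7\right) \left(-3\right) = 21$)
$L{\left(K{\left(20 \right)},-15 \right)} - -290540 = 21 - -290540 = 21 + 290540 = 290561$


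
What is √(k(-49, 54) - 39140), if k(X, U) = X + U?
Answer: I*√39135 ≈ 197.83*I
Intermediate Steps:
k(X, U) = U + X
√(k(-49, 54) - 39140) = √((54 - 49) - 39140) = √(5 - 39140) = √(-39135) = I*√39135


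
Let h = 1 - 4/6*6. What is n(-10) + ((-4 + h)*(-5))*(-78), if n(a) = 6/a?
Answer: -13653/5 ≈ -2730.6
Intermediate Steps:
h = -3 (h = 1 - 4*⅙*6 = 1 - ⅔*6 = 1 - 4 = -3)
n(-10) + ((-4 + h)*(-5))*(-78) = 6/(-10) + ((-4 - 3)*(-5))*(-78) = 6*(-⅒) - 7*(-5)*(-78) = -⅗ + 35*(-78) = -⅗ - 2730 = -13653/5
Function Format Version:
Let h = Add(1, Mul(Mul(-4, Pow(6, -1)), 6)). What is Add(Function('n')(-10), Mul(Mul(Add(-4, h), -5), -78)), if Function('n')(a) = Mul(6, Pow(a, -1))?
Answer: Rational(-13653, 5) ≈ -2730.6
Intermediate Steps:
h = -3 (h = Add(1, Mul(Mul(-4, Rational(1, 6)), 6)) = Add(1, Mul(Rational(-2, 3), 6)) = Add(1, -4) = -3)
Add(Function('n')(-10), Mul(Mul(Add(-4, h), -5), -78)) = Add(Mul(6, Pow(-10, -1)), Mul(Mul(Add(-4, -3), -5), -78)) = Add(Mul(6, Rational(-1, 10)), Mul(Mul(-7, -5), -78)) = Add(Rational(-3, 5), Mul(35, -78)) = Add(Rational(-3, 5), -2730) = Rational(-13653, 5)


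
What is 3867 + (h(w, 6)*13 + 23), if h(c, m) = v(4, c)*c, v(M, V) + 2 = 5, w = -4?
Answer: 3734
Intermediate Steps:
v(M, V) = 3 (v(M, V) = -2 + 5 = 3)
h(c, m) = 3*c
3867 + (h(w, 6)*13 + 23) = 3867 + ((3*(-4))*13 + 23) = 3867 + (-12*13 + 23) = 3867 + (-156 + 23) = 3867 - 133 = 3734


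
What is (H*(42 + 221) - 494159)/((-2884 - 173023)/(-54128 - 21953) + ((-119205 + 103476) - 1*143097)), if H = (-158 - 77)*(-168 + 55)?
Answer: -493750930286/12083464999 ≈ -40.862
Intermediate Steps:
H = 26555 (H = -235*(-113) = 26555)
(H*(42 + 221) - 494159)/((-2884 - 173023)/(-54128 - 21953) + ((-119205 + 103476) - 1*143097)) = (26555*(42 + 221) - 494159)/((-2884 - 173023)/(-54128 - 21953) + ((-119205 + 103476) - 1*143097)) = (26555*263 - 494159)/(-175907/(-76081) + (-15729 - 143097)) = (6983965 - 494159)/(-175907*(-1/76081) - 158826) = 6489806/(175907/76081 - 158826) = 6489806/(-12083464999/76081) = 6489806*(-76081/12083464999) = -493750930286/12083464999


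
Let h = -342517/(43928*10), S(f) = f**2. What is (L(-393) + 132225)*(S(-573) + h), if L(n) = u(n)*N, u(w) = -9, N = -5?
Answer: 1907704028515881/43928 ≈ 4.3428e+10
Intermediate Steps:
h = -342517/439280 ≈ -0.77972
L(n) = 45 (L(n) = -9*(-5) = 45)
(L(-393) + 132225)*(S(-573) + h) = (45 + 132225)*((-573)**2 - 342517/439280) = 132270*(328329 - 342517/439280) = 132270*(144228020603/439280) = 1907704028515881/43928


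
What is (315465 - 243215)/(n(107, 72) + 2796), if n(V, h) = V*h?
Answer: 289/42 ≈ 6.8810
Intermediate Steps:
(315465 - 243215)/(n(107, 72) + 2796) = (315465 - 243215)/(107*72 + 2796) = 72250/(7704 + 2796) = 72250/10500 = 72250*(1/10500) = 289/42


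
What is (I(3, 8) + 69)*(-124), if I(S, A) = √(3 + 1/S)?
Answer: -8556 - 124*√30/3 ≈ -8782.4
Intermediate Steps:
(I(3, 8) + 69)*(-124) = (√(3 + 1/3) + 69)*(-124) = (√(3 + ⅓) + 69)*(-124) = (√(10/3) + 69)*(-124) = (√30/3 + 69)*(-124) = (69 + √30/3)*(-124) = -8556 - 124*√30/3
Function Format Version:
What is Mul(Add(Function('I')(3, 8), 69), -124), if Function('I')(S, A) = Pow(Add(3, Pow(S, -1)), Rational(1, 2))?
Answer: Add(-8556, Mul(Rational(-124, 3), Pow(30, Rational(1, 2)))) ≈ -8782.4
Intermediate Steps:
Mul(Add(Function('I')(3, 8), 69), -124) = Mul(Add(Pow(Add(3, Pow(3, -1)), Rational(1, 2)), 69), -124) = Mul(Add(Pow(Add(3, Rational(1, 3)), Rational(1, 2)), 69), -124) = Mul(Add(Pow(Rational(10, 3), Rational(1, 2)), 69), -124) = Mul(Add(Mul(Rational(1, 3), Pow(30, Rational(1, 2))), 69), -124) = Mul(Add(69, Mul(Rational(1, 3), Pow(30, Rational(1, 2)))), -124) = Add(-8556, Mul(Rational(-124, 3), Pow(30, Rational(1, 2))))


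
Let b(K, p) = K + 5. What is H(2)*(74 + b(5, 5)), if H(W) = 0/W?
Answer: 0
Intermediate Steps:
b(K, p) = 5 + K
H(W) = 0
H(2)*(74 + b(5, 5)) = 0*(74 + (5 + 5)) = 0*(74 + 10) = 0*84 = 0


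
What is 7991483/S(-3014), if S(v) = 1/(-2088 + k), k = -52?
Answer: -17101773620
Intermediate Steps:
S(v) = -1/2140 (S(v) = 1/(-2088 - 52) = 1/(-2140) = -1/2140)
7991483/S(-3014) = 7991483/(-1/2140) = 7991483*(-2140) = -17101773620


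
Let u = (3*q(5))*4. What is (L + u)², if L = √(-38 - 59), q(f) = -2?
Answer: (24 - I*√97)² ≈ 479.0 - 472.75*I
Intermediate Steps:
L = I*√97 (L = √(-97) = I*√97 ≈ 9.8489*I)
u = -24 (u = (3*(-2))*4 = -6*4 = -24)
(L + u)² = (I*√97 - 24)² = (-24 + I*√97)²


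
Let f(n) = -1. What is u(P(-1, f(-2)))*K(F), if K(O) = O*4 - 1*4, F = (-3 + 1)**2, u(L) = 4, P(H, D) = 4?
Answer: 48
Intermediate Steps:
F = 4 (F = (-2)**2 = 4)
K(O) = -4 + 4*O (K(O) = 4*O - 4 = -4 + 4*O)
u(P(-1, f(-2)))*K(F) = 4*(-4 + 4*4) = 4*(-4 + 16) = 4*12 = 48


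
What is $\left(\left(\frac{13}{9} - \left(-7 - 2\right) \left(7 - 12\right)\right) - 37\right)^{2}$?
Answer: $\frac{525625}{81} \approx 6489.2$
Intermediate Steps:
$\left(\left(\frac{13}{9} - \left(-7 - 2\right) \left(7 - 12\right)\right) - 37\right)^{2} = \left(\left(13 \cdot \frac{1}{9} - \left(-9\right) \left(-5\right)\right) - 37\right)^{2} = \left(\left(\frac{13}{9} - 45\right) - 37\right)^{2} = \left(- \frac{392}{9} - 37\right)^{2} = \left(- \frac{725}{9}\right)^{2} = \frac{525625}{81}$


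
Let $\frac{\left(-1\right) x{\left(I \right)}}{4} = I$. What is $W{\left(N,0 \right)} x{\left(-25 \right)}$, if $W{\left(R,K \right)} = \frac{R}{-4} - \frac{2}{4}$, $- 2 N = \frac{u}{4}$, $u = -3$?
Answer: $- \frac{475}{8} \approx -59.375$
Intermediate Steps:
$N = \frac{3}{8}$ ($N = - \frac{\left(-3\right) \frac{1}{4}}{2} = \left(- \frac{1}{2}\right) \left(- \frac{3}{4}\right) = \frac{3}{8} \approx 0.375$)
$x{\left(I \right)} = - 4 I$
$W{\left(R,K \right)} = - \frac{1}{2} - \frac{R}{4}$ ($W{\left(R,K \right)} = R \left(- \frac{1}{4}\right) - \frac{1}{2} = - \frac{R}{4} - \frac{1}{2} = - \frac{1}{2} - \frac{R}{4}$)
$W{\left(N,0 \right)} x{\left(-25 \right)} = \left(- \frac{1}{2} - \frac{3}{32}\right) \left(\left(-4\right) \left(-25\right)\right) = \left(- \frac{1}{2} - \frac{3}{32}\right) 100 = \left(- \frac{19}{32}\right) 100 = - \frac{475}{8}$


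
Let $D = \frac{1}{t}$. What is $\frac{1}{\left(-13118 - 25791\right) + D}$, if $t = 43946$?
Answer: $- \frac{43946}{1709894913} \approx -2.5701 \cdot 10^{-5}$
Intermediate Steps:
$D = \frac{1}{43946} \approx 2.2755 \cdot 10^{-5}$
$\frac{1}{\left(-13118 - 25791\right) + D} = \frac{1}{\left(-13118 - 25791\right) + \frac{1}{43946}} = \frac{1}{-38909 + \frac{1}{43946}} = \frac{1}{- \frac{1709894913}{43946}} = - \frac{43946}{1709894913}$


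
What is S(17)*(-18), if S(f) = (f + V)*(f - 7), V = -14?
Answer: -540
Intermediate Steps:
S(f) = (-14 + f)*(-7 + f) (S(f) = (f - 14)*(f - 7) = (-14 + f)*(-7 + f))
S(17)*(-18) = (98 + 17**2 - 21*17)*(-18) = (98 + 289 - 357)*(-18) = 30*(-18) = -540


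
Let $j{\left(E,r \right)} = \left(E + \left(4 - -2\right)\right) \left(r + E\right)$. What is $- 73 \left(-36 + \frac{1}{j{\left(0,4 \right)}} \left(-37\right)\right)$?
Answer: $\frac{65773}{24} \approx 2740.5$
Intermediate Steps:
$j{\left(E,r \right)} = \left(6 + E\right) \left(E + r\right)$ ($j{\left(E,r \right)} = \left(E + \left(4 + 2\right)\right) \left(E + r\right) = \left(E + 6\right) \left(E + r\right) = \left(6 + E\right) \left(E + r\right)$)
$- 73 \left(-36 + \frac{1}{j{\left(0,4 \right)}} \left(-37\right)\right) = - 73 \left(-36 + \frac{1}{0^{2} + 6 \cdot 0 + 6 \cdot 4 + 0 \cdot 4} \left(-37\right)\right) = - 73 \left(-36 + \frac{1}{0 + 0 + 24 + 0} \left(-37\right)\right) = - 73 \left(-36 + \frac{1}{24} \left(-37\right)\right) = - 73 \left(-36 - \frac{37}{24}\right) = \left(-73\right) \left(- \frac{901}{24}\right) = \frac{65773}{24}$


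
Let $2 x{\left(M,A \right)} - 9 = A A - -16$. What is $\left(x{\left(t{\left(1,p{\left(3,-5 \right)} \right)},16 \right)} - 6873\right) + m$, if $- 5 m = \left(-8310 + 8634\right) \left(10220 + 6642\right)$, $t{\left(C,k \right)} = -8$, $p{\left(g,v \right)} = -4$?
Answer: $- \frac{10993901}{10} \approx -1.0994 \cdot 10^{6}$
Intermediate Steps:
$x{\left(M,A \right)} = \frac{25}{2} + \frac{A^{2}}{2}$ ($x{\left(M,A \right)} = \frac{9}{2} + \frac{A A - -16}{2} = \frac{9}{2} + \frac{A^{2} + 16}{2} = \frac{9}{2} + \frac{16 + A^{2}}{2} = \frac{9}{2} + \left(8 + \frac{A^{2}}{2}\right) = \frac{25}{2} + \frac{A^{2}}{2}$)
$m = - \frac{5463288}{5}$ ($m = - \frac{\left(-8310 + 8634\right) \left(10220 + 6642\right)}{5} = - \frac{324 \cdot 16862}{5} = \left(- \frac{1}{5}\right) 5463288 = - \frac{5463288}{5} \approx -1.0927 \cdot 10^{6}$)
$\left(x{\left(t{\left(1,p{\left(3,-5 \right)} \right)},16 \right)} - 6873\right) + m = \left(\left(\frac{25}{2} + \frac{16^{2}}{2}\right) - 6873\right) - \frac{5463288}{5} = \left(\left(\frac{25}{2} + \frac{1}{2} \cdot 256\right) - 6873\right) - \frac{5463288}{5} = \left(\left(\frac{25}{2} + 128\right) - 6873\right) - \frac{5463288}{5} = \left(\frac{281}{2} - 6873\right) - \frac{5463288}{5} = - \frac{13465}{2} - \frac{5463288}{5} = - \frac{10993901}{10}$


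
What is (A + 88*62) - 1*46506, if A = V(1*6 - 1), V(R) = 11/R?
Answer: -205239/5 ≈ -41048.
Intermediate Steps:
A = 11/5 (A = 11/(1*6 - 1) = 11/(6 - 1) = 11/5 ≈ 2.2000)
(A + 88*62) - 1*46506 = (11/5 + 88*62) - 1*46506 = (11/5 + 5456) - 46506 = 27291/5 - 46506 = -205239/5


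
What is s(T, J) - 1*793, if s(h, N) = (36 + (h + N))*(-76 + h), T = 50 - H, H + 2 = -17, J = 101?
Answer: -2235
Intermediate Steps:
H = -19 (H = -2 - 17 = -19)
T = 69 (T = 50 - 1*(-19) = 50 + 19 = 69)
s(h, N) = (-76 + h)*(36 + N + h) (s(h, N) = (36 + (N + h))*(-76 + h) = (36 + N + h)*(-76 + h) = (-76 + h)*(36 + N + h))
s(T, J) - 1*793 = (-2736 + 69² - 76*101 - 40*69 + 101*69) - 1*793 = (-2736 + 4761 - 7676 - 2760 + 6969) - 793 = -1442 - 793 = -2235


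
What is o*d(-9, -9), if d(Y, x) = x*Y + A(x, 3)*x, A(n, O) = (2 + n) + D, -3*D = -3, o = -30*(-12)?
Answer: 48600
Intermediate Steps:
o = 360
D = 1 (D = -1/3*(-3) = 1)
A(n, O) = 3 + n (A(n, O) = (2 + n) + 1 = 3 + n)
d(Y, x) = Y*x + x*(3 + x) (d(Y, x) = x*Y + (3 + x)*x = Y*x + x*(3 + x))
o*d(-9, -9) = 360*(-9*(3 - 9 - 9)) = 360*(-9*(-15)) = 360*135 = 48600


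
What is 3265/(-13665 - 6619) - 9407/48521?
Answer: -31748423/89472724 ≈ -0.35484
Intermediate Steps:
3265/(-13665 - 6619) - 9407/48521 = 3265/(-20284) - 9407*1/48521 = 3265*(-1/20284) - 9407/48521 = -3265/20284 - 9407/48521 = -31748423/89472724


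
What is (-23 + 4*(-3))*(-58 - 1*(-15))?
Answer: 1505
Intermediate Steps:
(-23 + 4*(-3))*(-58 - 1*(-15)) = (-23 - 12)*(-58 + 15) = -35*(-43) = 1505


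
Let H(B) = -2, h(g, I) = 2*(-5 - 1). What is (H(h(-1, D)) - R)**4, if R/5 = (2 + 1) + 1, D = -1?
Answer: 234256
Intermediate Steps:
h(g, I) = -12 (h(g, I) = 2*(-6) = -12)
R = 20 (R = 5*((2 + 1) + 1) = 5*(3 + 1) = 5*4 = 20)
(H(h(-1, D)) - R)**4 = (-2 - 1*20)**4 = (-2 - 20)**4 = (-22)**4 = 234256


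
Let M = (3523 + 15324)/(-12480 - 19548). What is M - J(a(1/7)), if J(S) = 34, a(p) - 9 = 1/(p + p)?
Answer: -1107799/32028 ≈ -34.588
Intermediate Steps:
a(p) = 9 + 1/(2*p) (a(p) = 9 + 1/(p + p) = 9 + 1/(2*p))
M = -18847/32028 (M = 18847/(-32028) = 18847*(-1/32028) = -18847/32028 ≈ -0.58845)
M - J(a(1/7)) = -18847/32028 - 1*34 = -18847/32028 - 34 = -1107799/32028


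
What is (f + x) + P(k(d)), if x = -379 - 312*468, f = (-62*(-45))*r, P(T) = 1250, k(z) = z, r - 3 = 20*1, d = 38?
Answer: -80975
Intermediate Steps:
r = 23 (r = 3 + 20*1 = 3 + 20 = 23)
f = 64170 (f = -62*(-45)*23 = 2790*23 = 64170)
x = -146395 (x = -379 - 146016 = -146395)
(f + x) + P(k(d)) = (64170 - 146395) + 1250 = -82225 + 1250 = -80975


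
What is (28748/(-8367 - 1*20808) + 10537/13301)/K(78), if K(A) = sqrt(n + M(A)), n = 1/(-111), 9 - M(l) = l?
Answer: 74960173*I*sqrt(212565)/1486257065250 ≈ 0.023253*I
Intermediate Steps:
M(l) = 9 - l
n = -1/111 ≈ -0.0090090
K(A) = sqrt(998/111 - A) (K(A) = sqrt(-1/111 + (9 - A)) = sqrt(998/111 - A))
(28748/(-8367 - 1*20808) + 10537/13301)/K(78) = (28748/(-8367 - 1*20808) + 10537/13301)/((sqrt(110778 - 12321*78)/111)) = (28748/(-8367 - 20808) + 10537*(1/13301))/((sqrt(110778 - 961038)/111)) = (28748/(-29175) + 10537/13301)/((sqrt(-850260)/111)) = (28748*(-1/29175) + 10537/13301)/(((2*I*sqrt(212565))/111)) = (-28748/29175 + 10537/13301)/((2*I*sqrt(212565)/111)) = -(-74960173)*I*sqrt(212565)/1486257065250 = 74960173*I*sqrt(212565)/1486257065250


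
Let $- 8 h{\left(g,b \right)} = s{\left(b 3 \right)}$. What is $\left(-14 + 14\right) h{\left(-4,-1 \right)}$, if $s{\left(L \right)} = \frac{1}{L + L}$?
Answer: $0$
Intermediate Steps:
$s{\left(L \right)} = \frac{1}{2 L}$
$h{\left(g,b \right)} = - \frac{1}{48 b}$ ($h{\left(g,b \right)} = - \frac{\frac{1}{2} \frac{1}{b 3}}{8} = - \frac{\frac{1}{2} \frac{1}{3 b}}{8} = - \frac{\frac{1}{6} \frac{1}{b}}{8} = - \frac{1}{48 b}$)
$\left(-14 + 14\right) h{\left(-4,-1 \right)} = \left(-14 + 14\right) \left(- \frac{1}{48 \left(-1\right)}\right) = 0 \left(\left(- \frac{1}{48}\right) \left(-1\right)\right) = 0 \cdot \frac{1}{48} = 0$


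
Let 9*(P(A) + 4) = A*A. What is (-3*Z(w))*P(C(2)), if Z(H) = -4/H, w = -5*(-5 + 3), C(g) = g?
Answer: -64/15 ≈ -4.2667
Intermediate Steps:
P(A) = -4 + A²/9 (P(A) = -4 + (A*A)/9 = -4 + A²/9)
w = 10 (w = -5*(-2) = 10)
(-3*Z(w))*P(C(2)) = (-(-12)/10)*(-4 + (⅑)*2²) = (-(-12)/10)*(-4 + (⅑)*4) = (-3*(-⅖))*(-4 + 4/9) = (6/5)*(-32/9) = -64/15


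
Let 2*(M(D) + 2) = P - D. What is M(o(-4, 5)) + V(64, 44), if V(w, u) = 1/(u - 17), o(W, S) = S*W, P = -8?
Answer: 109/27 ≈ 4.0370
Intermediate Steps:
V(w, u) = 1/(-17 + u)
M(D) = -6 - D/2 (M(D) = -2 + (-8 - D)/2 = -2 + (-4 - D/2) = -6 - D/2)
M(o(-4, 5)) + V(64, 44) = (-6 - 5*(-4)/2) + 1/(-17 + 44) = (-6 - ½*(-20)) + 1/27 = (-6 + 10) + 1/27 = 4 + 1/27 = 109/27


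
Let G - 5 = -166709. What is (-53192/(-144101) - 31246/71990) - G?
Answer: 864679224034597/5186915495 ≈ 1.6670e+5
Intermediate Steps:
G = -166704 (G = 5 - 166709 = -166704)
(-53192/(-144101) - 31246/71990) - G = (-53192/(-144101) - 31246/71990) - 1*(-166704) = (-53192*(-1/144101) - 31246*1/71990) + 166704 = (53192/144101 - 15623/35995) + 166704 = -336643883/5186915495 + 166704 = 864679224034597/5186915495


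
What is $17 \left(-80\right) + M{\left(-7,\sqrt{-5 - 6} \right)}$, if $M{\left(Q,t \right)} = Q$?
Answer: $-1367$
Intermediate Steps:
$17 \left(-80\right) + M{\left(-7,\sqrt{-5 - 6} \right)} = 17 \left(-80\right) - 7 = -1360 - 7 = -1367$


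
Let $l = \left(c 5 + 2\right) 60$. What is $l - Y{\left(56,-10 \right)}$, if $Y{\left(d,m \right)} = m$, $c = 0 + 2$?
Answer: $730$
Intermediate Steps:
$c = 2$
$l = 720$ ($l = \left(2 \cdot 5 + 2\right) 60 = \left(10 + 2\right) 60 = 12 \cdot 60 = 720$)
$l - Y{\left(56,-10 \right)} = 720 - -10 = 720 + 10 = 730$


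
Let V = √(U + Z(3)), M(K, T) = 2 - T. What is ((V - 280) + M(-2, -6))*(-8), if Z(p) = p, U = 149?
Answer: 2176 - 16*√38 ≈ 2077.4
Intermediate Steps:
V = 2*√38 (V = √(149 + 3) = √152 = 2*√38 ≈ 12.329)
((V - 280) + M(-2, -6))*(-8) = ((2*√38 - 280) + (2 - 1*(-6)))*(-8) = ((-280 + 2*√38) + (2 + 6))*(-8) = ((-280 + 2*√38) + 8)*(-8) = (-272 + 2*√38)*(-8) = 2176 - 16*√38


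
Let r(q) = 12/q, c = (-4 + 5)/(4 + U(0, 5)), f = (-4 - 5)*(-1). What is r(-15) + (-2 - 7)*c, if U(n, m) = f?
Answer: -97/65 ≈ -1.4923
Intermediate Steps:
f = 9 (f = -9*(-1) = 9)
U(n, m) = 9
c = 1/13 (c = (-4 + 5)/(4 + 9) = 1/13 ≈ 0.076923)
r(-15) + (-2 - 7)*c = 12/(-15) + (-2 - 7)*(1/13) = 12*(-1/15) - 9*1/13 = -⅘ - 9/13 = -97/65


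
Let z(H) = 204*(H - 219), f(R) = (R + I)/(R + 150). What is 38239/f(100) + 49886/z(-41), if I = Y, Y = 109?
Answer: 253519356913/5542680 ≈ 45740.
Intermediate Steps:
I = 109
f(R) = (109 + R)/(150 + R) (f(R) = (R + 109)/(R + 150) = (109 + R)/(150 + R))
z(H) = -44676 + 204*H (z(H) = 204*(-219 + H) = -44676 + 204*H)
38239/f(100) + 49886/z(-41) = 38239/(((109 + 100)/(150 + 100))) + 49886/(-44676 + 204*(-41)) = 38239/((209/250)) + 49886/(-44676 - 8364) = 38239/(((1/250)*209)) + 49886/(-53040) = 38239/(209/250) + 49886*(-1/53040) = 38239*(250/209) - 24943/26520 = 9559750/209 - 24943/26520 = 253519356913/5542680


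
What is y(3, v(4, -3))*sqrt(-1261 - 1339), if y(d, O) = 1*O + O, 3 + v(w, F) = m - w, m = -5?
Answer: -240*I*sqrt(26) ≈ -1223.8*I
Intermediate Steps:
v(w, F) = -8 - w (v(w, F) = -3 + (-5 - w) = -8 - w)
y(d, O) = 2*O (y(d, O) = O + O = 2*O)
y(3, v(4, -3))*sqrt(-1261 - 1339) = (2*(-8 - 1*4))*sqrt(-1261 - 1339) = (2*(-8 - 4))*sqrt(-2600) = (2*(-12))*(10*I*sqrt(26)) = -240*I*sqrt(26)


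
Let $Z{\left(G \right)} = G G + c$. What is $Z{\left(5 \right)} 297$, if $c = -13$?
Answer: $3564$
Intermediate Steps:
$Z{\left(G \right)} = -13 + G^{2}$ ($Z{\left(G \right)} = G G - 13 = G^{2} - 13 = -13 + G^{2}$)
$Z{\left(5 \right)} 297 = \left(-13 + 5^{2}\right) 297 = \left(-13 + 25\right) 297 = 12 \cdot 297 = 3564$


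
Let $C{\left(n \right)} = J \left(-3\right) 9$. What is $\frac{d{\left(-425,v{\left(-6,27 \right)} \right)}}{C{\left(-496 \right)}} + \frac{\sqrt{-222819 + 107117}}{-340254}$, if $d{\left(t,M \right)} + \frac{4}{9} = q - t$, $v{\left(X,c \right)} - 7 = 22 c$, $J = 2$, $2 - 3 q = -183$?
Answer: $- \frac{2188}{243} - \frac{i \sqrt{115702}}{340254} \approx -9.0041 - 0.00099969 i$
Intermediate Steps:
$q = \frac{185}{3}$ ($q = \frac{2}{3} - -61 = \frac{2}{3} + 61 = \frac{185}{3} \approx 61.667$)
$C{\left(n \right)} = -54$ ($C{\left(n \right)} = 2 \left(-3\right) 9 = \left(-6\right) 9 = -54$)
$v{\left(X,c \right)} = 7 + 22 c$
$d{\left(t,M \right)} = \frac{551}{9} - t$ ($d{\left(t,M \right)} = - \frac{4}{9} - \left(- \frac{185}{3} + t\right) = \frac{551}{9} - t$)
$\frac{d{\left(-425,v{\left(-6,27 \right)} \right)}}{C{\left(-496 \right)}} + \frac{\sqrt{-222819 + 107117}}{-340254} = \frac{\frac{551}{9} - -425}{-54} + \frac{\sqrt{-222819 + 107117}}{-340254} = \left(\frac{551}{9} + 425\right) \left(- \frac{1}{54}\right) + \sqrt{-115702} \left(- \frac{1}{340254}\right) = \frac{4376}{9} \left(- \frac{1}{54}\right) + i \sqrt{115702} \left(- \frac{1}{340254}\right) = - \frac{2188}{243} - \frac{i \sqrt{115702}}{340254}$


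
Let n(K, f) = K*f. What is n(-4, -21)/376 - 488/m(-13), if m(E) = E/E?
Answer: -45851/94 ≈ -487.78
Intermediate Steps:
m(E) = 1
n(-4, -21)/376 - 488/m(-13) = -4*(-21)/376 - 488/1 = 84*(1/376) - 488*1 = 21/94 - 488 = -45851/94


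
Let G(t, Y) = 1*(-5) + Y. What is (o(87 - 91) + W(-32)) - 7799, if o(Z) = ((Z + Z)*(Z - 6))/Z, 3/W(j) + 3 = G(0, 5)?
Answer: -7820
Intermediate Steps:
G(t, Y) = -5 + Y
W(j) = -1 (W(j) = 3/(-3 + (-5 + 5)) = 3/(-3 + 0) = 3/(-3) = 3*(-⅓) = -1)
o(Z) = -12 + 2*Z (o(Z) = ((2*Z)*(-6 + Z))/Z = (2*Z*(-6 + Z))/Z = -12 + 2*Z)
(o(87 - 91) + W(-32)) - 7799 = ((-12 + 2*(87 - 91)) - 1) - 7799 = ((-12 + 2*(-4)) - 1) - 7799 = ((-12 - 8) - 1) - 7799 = (-20 - 1) - 7799 = -21 - 7799 = -7820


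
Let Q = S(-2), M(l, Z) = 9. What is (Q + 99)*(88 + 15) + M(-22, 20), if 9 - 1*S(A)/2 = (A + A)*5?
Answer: 16180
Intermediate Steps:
S(A) = 18 - 20*A (S(A) = 18 - 2*(A + A)*5 = 18 - 2*2*A*5 = 18 - 20*A)
Q = 58 (Q = 18 - 20*(-2) = 18 + 40 = 58)
(Q + 99)*(88 + 15) + M(-22, 20) = (58 + 99)*(88 + 15) + 9 = 157*103 + 9 = 16171 + 9 = 16180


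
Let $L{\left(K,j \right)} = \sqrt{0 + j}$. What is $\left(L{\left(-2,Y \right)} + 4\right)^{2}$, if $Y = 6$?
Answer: $\left(4 + \sqrt{6}\right)^{2} \approx 41.596$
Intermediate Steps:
$L{\left(K,j \right)} = \sqrt{j}$
$\left(L{\left(-2,Y \right)} + 4\right)^{2} = \left(\sqrt{6} + 4\right)^{2} = \left(4 + \sqrt{6}\right)^{2}$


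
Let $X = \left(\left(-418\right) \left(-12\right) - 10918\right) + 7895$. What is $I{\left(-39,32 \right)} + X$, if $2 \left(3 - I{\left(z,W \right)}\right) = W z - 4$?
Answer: $2622$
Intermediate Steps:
$X = 1993$ ($X = \left(5016 - 10918\right) + 7895 = -5902 + 7895 = 1993$)
$I{\left(z,W \right)} = 5 - \frac{W z}{2}$ ($I{\left(z,W \right)} = 3 - \frac{W z - 4}{2} = 3 - \frac{-4 + W z}{2} = 3 - \left(-2 + \frac{W z}{2}\right) = 5 - \frac{W z}{2}$)
$I{\left(-39,32 \right)} + X = \left(5 - 16 \left(-39\right)\right) + 1993 = \left(5 + 624\right) + 1993 = 629 + 1993 = 2622$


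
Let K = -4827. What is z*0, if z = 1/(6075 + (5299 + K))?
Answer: 0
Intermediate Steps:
z = 1/6547 (z = 1/(6075 + (5299 - 4827)) = 1/(6075 + 472) = 1/6547 ≈ 0.00015274)
z*0 = (1/6547)*0 = 0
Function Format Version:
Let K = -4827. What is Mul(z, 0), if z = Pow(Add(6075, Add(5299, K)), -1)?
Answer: 0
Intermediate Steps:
z = Rational(1, 6547) (z = Pow(Add(6075, Add(5299, -4827)), -1) = Pow(Add(6075, 472), -1) = Pow(6547, -1) = Rational(1, 6547) ≈ 0.00015274)
Mul(z, 0) = Mul(Rational(1, 6547), 0) = 0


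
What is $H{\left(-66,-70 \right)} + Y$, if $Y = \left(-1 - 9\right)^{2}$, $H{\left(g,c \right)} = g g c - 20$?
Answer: $-304840$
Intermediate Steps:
$H{\left(g,c \right)} = -20 + c g^{2}$ ($H{\left(g,c \right)} = g^{2} c - 20 = c g^{2} - 20 = -20 + c g^{2}$)
$Y = 100$ ($Y = \left(-10\right)^{2} = 100$)
$H{\left(-66,-70 \right)} + Y = \left(-20 - 70 \left(-66\right)^{2}\right) + 100 = \left(-20 - 304920\right) + 100 = -304940 + 100 = -304840$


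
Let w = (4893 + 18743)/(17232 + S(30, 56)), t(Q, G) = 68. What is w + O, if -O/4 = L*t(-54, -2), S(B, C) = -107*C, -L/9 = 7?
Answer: 48158069/2810 ≈ 17138.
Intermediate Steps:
L = -63 (L = -9*7 = -63)
w = 5909/2810 (w = (4893 + 18743)/(17232 - 107*56) = 23636/(17232 - 5992) = 23636/11240 = 23636*(1/11240) = 5909/2810 ≈ 2.1028)
O = 17136 (O = -(-252)*68 = -4*(-4284) = 17136)
w + O = 5909/2810 + 17136 = 48158069/2810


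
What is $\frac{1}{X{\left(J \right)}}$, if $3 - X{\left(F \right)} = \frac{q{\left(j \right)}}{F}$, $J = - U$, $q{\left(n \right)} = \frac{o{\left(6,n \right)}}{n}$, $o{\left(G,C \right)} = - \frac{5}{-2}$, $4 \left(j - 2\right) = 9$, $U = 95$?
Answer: $\frac{323}{971} \approx 0.33265$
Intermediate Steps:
$j = \frac{17}{4}$ ($j = 2 + \frac{1}{4} \cdot 9 = 2 + \frac{9}{4} = \frac{17}{4} \approx 4.25$)
$o{\left(G,C \right)} = \frac{5}{2}$ ($o{\left(G,C \right)} = \left(-5\right) \left(- \frac{1}{2}\right) = \frac{5}{2}$)
$q{\left(n \right)} = \frac{5}{2 n}$
$J = -95$ ($J = \left(-1\right) 95 = -95$)
$X{\left(F \right)} = 3 - \frac{10}{17 F}$ ($X{\left(F \right)} = 3 - \frac{\frac{5}{2} \frac{1}{\frac{17}{4}}}{F} = 3 - \frac{\frac{5}{2} \cdot \frac{4}{17}}{F} = 3 - \frac{10}{17 F}$)
$\frac{1}{X{\left(J \right)}} = \frac{1}{3 - \frac{10}{17 \left(-95\right)}} = \frac{1}{3 - - \frac{2}{323}} = \frac{1}{3 + \frac{2}{323}} = \frac{1}{\frac{971}{323}} = \frac{323}{971}$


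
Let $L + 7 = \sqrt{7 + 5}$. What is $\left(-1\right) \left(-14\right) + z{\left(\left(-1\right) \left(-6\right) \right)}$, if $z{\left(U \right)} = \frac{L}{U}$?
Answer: $\frac{77}{6} + \frac{\sqrt{3}}{3} \approx 13.411$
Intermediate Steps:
$L = -7 + 2 \sqrt{3}$ ($L = -7 + \sqrt{7 + 5} = -7 + \sqrt{12} = -7 + 2 \sqrt{3} \approx -3.5359$)
$z{\left(U \right)} = \frac{-7 + 2 \sqrt{3}}{U}$
$\left(-1\right) \left(-14\right) + z{\left(\left(-1\right) \left(-6\right) \right)} = \left(-1\right) \left(-14\right) + \frac{-7 + 2 \sqrt{3}}{\left(-1\right) \left(-6\right)} = 14 + \frac{-7 + 2 \sqrt{3}}{6} = 14 - \left(\frac{7}{6} - \frac{\sqrt{3}}{3}\right) = \frac{77}{6} + \frac{\sqrt{3}}{3}$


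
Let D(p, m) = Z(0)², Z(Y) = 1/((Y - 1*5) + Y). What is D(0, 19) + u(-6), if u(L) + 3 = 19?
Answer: 401/25 ≈ 16.040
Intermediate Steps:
Z(Y) = 1/(-5 + 2*Y) (Z(Y) = 1/((Y - 5) + Y) = 1/((-5 + Y) + Y) = 1/(-5 + 2*Y))
D(p, m) = 1/25 (D(p, m) = (1/(-5 + 2*0))² = (1/(-5 + 0))² = (1/(-5))² = (-⅕)² = 1/25)
u(L) = 16 (u(L) = -3 + 19 = 16)
D(0, 19) + u(-6) = 1/25 + 16 = 401/25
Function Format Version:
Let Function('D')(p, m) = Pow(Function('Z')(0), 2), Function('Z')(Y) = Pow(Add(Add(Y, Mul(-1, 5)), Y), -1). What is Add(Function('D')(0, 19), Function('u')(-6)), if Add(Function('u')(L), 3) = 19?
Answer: Rational(401, 25) ≈ 16.040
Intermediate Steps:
Function('Z')(Y) = Pow(Add(-5, Mul(2, Y)), -1) (Function('Z')(Y) = Pow(Add(Add(Y, -5), Y), -1) = Pow(Add(Add(-5, Y), Y), -1) = Pow(Add(-5, Mul(2, Y)), -1))
Function('D')(p, m) = Rational(1, 25) (Function('D')(p, m) = Pow(Pow(Add(-5, Mul(2, 0)), -1), 2) = Pow(Pow(Add(-5, 0), -1), 2) = Pow(Pow(-5, -1), 2) = Pow(Rational(-1, 5), 2) = Rational(1, 25))
Function('u')(L) = 16 (Function('u')(L) = Add(-3, 19) = 16)
Add(Function('D')(0, 19), Function('u')(-6)) = Add(Rational(1, 25), 16) = Rational(401, 25)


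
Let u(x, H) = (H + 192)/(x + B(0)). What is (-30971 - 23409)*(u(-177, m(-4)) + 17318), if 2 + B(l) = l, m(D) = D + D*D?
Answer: -168562664840/179 ≈ -9.4169e+8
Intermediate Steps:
m(D) = D + D**2
B(l) = -2 + l
u(x, H) = (192 + H)/(-2 + x) (u(x, H) = (H + 192)/(x + (-2 + 0)) = (192 + H)/(x - 2) = (192 + H)/(-2 + x))
(-30971 - 23409)*(u(-177, m(-4)) + 17318) = (-30971 - 23409)*((192 - 4*(1 - 4))/(-2 - 177) + 17318) = -54380*((192 - 4*(-3))/(-179) + 17318) = -54380*(-(192 + 12)/179 + 17318) = -54380*(-1/179*204 + 17318) = -54380*(-204/179 + 17318) = -54380*3099718/179 = -168562664840/179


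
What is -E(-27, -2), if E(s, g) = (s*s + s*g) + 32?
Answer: -815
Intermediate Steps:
E(s, g) = 32 + s**2 + g*s (E(s, g) = (s**2 + g*s) + 32 = 32 + s**2 + g*s)
-E(-27, -2) = -(32 + (-27)**2 - 2*(-27)) = -(32 + 729 + 54) = -1*815 = -815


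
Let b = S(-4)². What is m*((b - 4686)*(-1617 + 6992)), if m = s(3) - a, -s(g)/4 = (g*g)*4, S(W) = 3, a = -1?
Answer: 3594859125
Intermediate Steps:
b = 9 (b = 3² = 9)
s(g) = -16*g² (s(g) = -4*g*g*4 = -4*g²*4 = -16*g²)
m = -143 (m = -16*3² - 1*(-1) = -16*9 + 1 = -144 + 1 = -143)
m*((b - 4686)*(-1617 + 6992)) = -143*(9 - 4686)*(-1617 + 6992) = -(-668811)*5375 = -143*(-25138875) = 3594859125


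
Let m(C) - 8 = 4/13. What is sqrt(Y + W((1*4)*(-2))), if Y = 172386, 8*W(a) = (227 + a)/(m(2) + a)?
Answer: sqrt(11038398)/8 ≈ 415.30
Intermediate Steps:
m(C) = 108/13 (m(C) = 8 + 4/13 = 108/13)
W(a) = (227 + a)/(8*(108/13 + a)) (W(a) = ((227 + a)/(108/13 + a))/8 = (227 + a)/(8*(108/13 + a)))
sqrt(Y + W((1*4)*(-2))) = sqrt(172386 + 13*(227 + (1*4)*(-2))/(8*(108 + 13*((1*4)*(-2))))) = sqrt(172386 + 13*(227 + 4*(-2))/(8*(108 + 13*(4*(-2))))) = sqrt(172386 + 13*(227 - 8)/(8*(108 + 13*(-8)))) = sqrt(172386 + (13/8)*219/(108 - 104)) = sqrt(172386 + (13/8)*219/4) = sqrt(172386 + (13/8)*(1/4)*219) = sqrt(172386 + 2847/32) = sqrt(5519199/32) = sqrt(11038398)/8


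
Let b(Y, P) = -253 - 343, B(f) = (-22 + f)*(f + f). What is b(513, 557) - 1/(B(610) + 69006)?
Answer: -468674137/786366 ≈ -596.00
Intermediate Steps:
B(f) = 2*f*(-22 + f) (B(f) = (-22 + f)*(2*f) = 2*f*(-22 + f))
b(Y, P) = -596
b(513, 557) - 1/(B(610) + 69006) = -596 - 1/(2*610*(-22 + 610) + 69006) = -596 - 1/(2*610*588 + 69006) = -596 - 1/(717360 + 69006) = -596 - 1/786366 = -468674137/786366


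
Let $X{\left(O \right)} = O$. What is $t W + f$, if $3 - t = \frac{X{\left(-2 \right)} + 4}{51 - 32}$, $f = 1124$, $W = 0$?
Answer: $1124$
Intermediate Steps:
$t = \frac{55}{19}$ ($t = 3 - \frac{-2 + 4}{51 - 32} = 3 - \frac{2}{19} = \frac{55}{19} \approx 2.8947$)
$t W + f = \frac{55}{19} \cdot 0 + 1124 = 0 + 1124 = 1124$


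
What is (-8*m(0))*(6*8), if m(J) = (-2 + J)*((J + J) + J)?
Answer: 0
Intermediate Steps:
m(J) = 3*J*(-2 + J) (m(J) = (-2 + J)*(2*J + J) = (-2 + J)*(3*J) = 3*J*(-2 + J))
(-8*m(0))*(6*8) = (-24*0*(-2 + 0))*(6*8) = -24*0*(-2)*48 = -8*0*48 = 0*48 = 0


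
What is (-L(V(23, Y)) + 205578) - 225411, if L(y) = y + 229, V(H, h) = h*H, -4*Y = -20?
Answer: -20177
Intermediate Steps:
Y = 5 (Y = -1/4*(-20) = 5)
V(H, h) = H*h
L(y) = 229 + y
(-L(V(23, Y)) + 205578) - 225411 = (-(229 + 23*5) + 205578) - 225411 = (-(229 + 115) + 205578) - 225411 = (-1*344 + 205578) - 225411 = (-344 + 205578) - 225411 = 205234 - 225411 = -20177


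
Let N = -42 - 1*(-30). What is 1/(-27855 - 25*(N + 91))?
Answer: -1/29830 ≈ -3.3523e-5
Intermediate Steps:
N = -12 (N = -42 + 30 = -12)
1/(-27855 - 25*(N + 91)) = 1/(-27855 - 25*(-12 + 91)) = 1/(-27855 - 25*79) = 1/(-27855 - 1975) = 1/(-29830) = -1/29830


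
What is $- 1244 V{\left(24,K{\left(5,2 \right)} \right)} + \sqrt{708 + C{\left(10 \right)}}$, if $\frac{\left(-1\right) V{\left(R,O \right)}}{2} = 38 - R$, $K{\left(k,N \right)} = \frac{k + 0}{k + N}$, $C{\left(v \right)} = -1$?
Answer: $34832 + \sqrt{707} \approx 34859.0$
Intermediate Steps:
$K{\left(k,N \right)} = \frac{k}{N + k}$
$V{\left(R,O \right)} = -76 + 2 R$ ($V{\left(R,O \right)} = - 2 \left(38 - R\right) = -76 + 2 R$)
$- 1244 V{\left(24,K{\left(5,2 \right)} \right)} + \sqrt{708 + C{\left(10 \right)}} = - 1244 \left(-76 + 2 \cdot 24\right) + \sqrt{708 - 1} = - 1244 \left(-76 + 48\right) + \sqrt{707} = \left(-1244\right) \left(-28\right) + \sqrt{707} = 34832 + \sqrt{707}$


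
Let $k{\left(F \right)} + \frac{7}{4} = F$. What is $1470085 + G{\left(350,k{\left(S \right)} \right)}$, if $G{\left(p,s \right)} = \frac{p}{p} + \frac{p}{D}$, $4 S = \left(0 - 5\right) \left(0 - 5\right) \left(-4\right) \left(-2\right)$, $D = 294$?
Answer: $\frac{30871831}{21} \approx 1.4701 \cdot 10^{6}$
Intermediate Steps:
$S = 50$ ($S = \frac{\left(0 - 5\right) \left(0 - 5\right) \left(-4\right) \left(-2\right)}{4} = \frac{\left(-5\right) \left(-5\right) \left(-4\right) \left(-2\right)}{4} = \frac{25 \left(-4\right) \left(-2\right)}{4} = \frac{\left(-100\right) \left(-2\right)}{4} = \frac{1}{4} \cdot 200 = 50$)
$k{\left(F \right)} = - \frac{7}{4} + F$
$G{\left(p,s \right)} = 1 + \frac{p}{294}$ ($G{\left(p,s \right)} = \frac{p}{p} + \frac{p}{294} = 1 + p \frac{1}{294} = 1 + \frac{p}{294}$)
$1470085 + G{\left(350,k{\left(S \right)} \right)} = 1470085 + \left(1 + \frac{1}{294} \cdot 350\right) = 1470085 + \left(1 + \frac{25}{21}\right) = 1470085 + \frac{46}{21} = \frac{30871831}{21}$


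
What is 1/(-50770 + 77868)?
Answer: 1/27098 ≈ 3.6903e-5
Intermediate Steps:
1/(-50770 + 77868) = 1/27098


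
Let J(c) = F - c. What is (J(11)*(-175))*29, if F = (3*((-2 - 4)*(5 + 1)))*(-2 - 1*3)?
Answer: -2684675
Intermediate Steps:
F = 540 (F = (3*(-6*6))*(-2 - 3) = (3*(-36))*(-5) = -108*(-5) = 540)
J(c) = 540 - c
(J(11)*(-175))*29 = ((540 - 1*11)*(-175))*29 = ((540 - 11)*(-175))*29 = (529*(-175))*29 = -92575*29 = -2684675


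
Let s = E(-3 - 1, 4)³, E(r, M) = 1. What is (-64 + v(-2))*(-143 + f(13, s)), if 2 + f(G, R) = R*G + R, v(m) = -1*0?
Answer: 8384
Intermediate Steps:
v(m) = 0
s = 1 (s = 1³ = 1)
f(G, R) = -2 + R + G*R (f(G, R) = -2 + (R*G + R) = -2 + (G*R + R) = -2 + (R + G*R) = -2 + R + G*R)
(-64 + v(-2))*(-143 + f(13, s)) = (-64 + 0)*(-143 + (-2 + 1 + 13*1)) = -64*(-143 + (-2 + 1 + 13)) = -64*(-143 + 12) = -64*(-131) = 8384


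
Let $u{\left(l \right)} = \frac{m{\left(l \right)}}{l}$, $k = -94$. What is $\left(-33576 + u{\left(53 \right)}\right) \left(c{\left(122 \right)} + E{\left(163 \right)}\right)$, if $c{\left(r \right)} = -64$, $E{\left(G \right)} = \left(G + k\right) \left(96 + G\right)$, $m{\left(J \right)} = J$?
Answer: $-597870025$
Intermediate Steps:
$E{\left(G \right)} = \left(-94 + G\right) \left(96 + G\right)$ ($E{\left(G \right)} = \left(G - 94\right) \left(96 + G\right) = \left(-94 + G\right) \left(96 + G\right)$)
$u{\left(l \right)} = 1$ ($u{\left(l \right)} = \frac{l}{l} = 1$)
$\left(-33576 + u{\left(53 \right)}\right) \left(c{\left(122 \right)} + E{\left(163 \right)}\right) = \left(-33576 + 1\right) \left(-64 + \left(-9024 + 163^{2} + 2 \cdot 163\right)\right) = - 33575 \left(-64 + \left(-9024 + 26569 + 326\right)\right) = - 33575 \left(-64 + 17871\right) = \left(-33575\right) 17807 = -597870025$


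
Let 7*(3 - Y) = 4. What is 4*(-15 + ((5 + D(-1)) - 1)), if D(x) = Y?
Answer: -240/7 ≈ -34.286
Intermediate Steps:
Y = 17/7 (Y = 3 - ⅐*4 = 3 - 4/7 = 17/7 ≈ 2.4286)
D(x) = 17/7
4*(-15 + ((5 + D(-1)) - 1)) = 4*(-15 + ((5 + 17/7) - 1)) = 4*(-15 + (52/7 - 1)) = 4*(-15 + 45/7) = 4*(-60/7) = -240/7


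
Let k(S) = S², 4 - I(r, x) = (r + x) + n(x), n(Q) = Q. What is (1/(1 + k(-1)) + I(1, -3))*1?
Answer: 19/2 ≈ 9.5000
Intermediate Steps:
I(r, x) = 4 - r - 2*x (I(r, x) = 4 - ((r + x) + x) = 4 - (r + 2*x) = 4 + (-r - 2*x) = 4 - r - 2*x)
(1/(1 + k(-1)) + I(1, -3))*1 = (1/(1 + (-1)²) + (4 - 1*1 - 2*(-3)))*1 = (1/(1 + 1) + (4 - 1 + 6))*1 = (1/2 + 9)*1 = (½ + 9)*1 = (19/2)*1 = 19/2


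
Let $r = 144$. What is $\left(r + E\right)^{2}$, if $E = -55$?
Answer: $7921$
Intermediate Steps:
$\left(r + E\right)^{2} = \left(144 - 55\right)^{2} = 89^{2} = 7921$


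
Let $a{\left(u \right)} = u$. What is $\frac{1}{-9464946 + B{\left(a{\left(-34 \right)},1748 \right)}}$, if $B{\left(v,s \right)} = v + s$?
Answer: $- \frac{1}{9463232} \approx -1.0567 \cdot 10^{-7}$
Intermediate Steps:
$B{\left(v,s \right)} = s + v$
$\frac{1}{-9464946 + B{\left(a{\left(-34 \right)},1748 \right)}} = \frac{1}{-9464946 + \left(1748 - 34\right)} = \frac{1}{-9464946 + 1714} = \frac{1}{-9463232} = - \frac{1}{9463232}$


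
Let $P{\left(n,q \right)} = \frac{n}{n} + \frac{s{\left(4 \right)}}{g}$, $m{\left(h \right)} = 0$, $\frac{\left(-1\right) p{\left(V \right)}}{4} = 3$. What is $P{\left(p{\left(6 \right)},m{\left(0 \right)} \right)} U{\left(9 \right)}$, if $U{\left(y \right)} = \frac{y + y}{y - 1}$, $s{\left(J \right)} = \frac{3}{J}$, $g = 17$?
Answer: $\frac{639}{272} \approx 2.3493$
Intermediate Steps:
$p{\left(V \right)} = -12$ ($p{\left(V \right)} = \left(-4\right) 3 = -12$)
$P{\left(n,q \right)} = \frac{71}{68}$ ($P{\left(n,q \right)} = \frac{n}{n} + \frac{3 \cdot \frac{1}{4}}{17} = 1 + 3 \cdot \frac{1}{4} \cdot \frac{1}{17} = 1 + \frac{3}{4} \cdot \frac{1}{17} = 1 + \frac{3}{68} = \frac{71}{68}$)
$U{\left(y \right)} = \frac{2 y}{-1 + y}$
$P{\left(p{\left(6 \right)},m{\left(0 \right)} \right)} U{\left(9 \right)} = \frac{71 \cdot 2 \cdot 9 \frac{1}{-1 + 9}}{68} = \frac{71 \cdot 2 \cdot 9 \cdot \frac{1}{8}}{68} = \frac{71}{68} \cdot \frac{9}{4} = \frac{639}{272}$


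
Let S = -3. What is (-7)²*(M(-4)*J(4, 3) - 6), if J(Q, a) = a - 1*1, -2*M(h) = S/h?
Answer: -1323/4 ≈ -330.75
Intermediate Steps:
M(h) = 3/(2*h) (M(h) = -(-3)/(2*h) = 3/(2*h))
J(Q, a) = -1 + a (J(Q, a) = a - 1 = -1 + a)
(-7)²*(M(-4)*J(4, 3) - 6) = (-7)²*(((3/2)/(-4))*(-1 + 3) - 6) = 49*(((3/2)*(-¼))*2 - 6) = 49*(-3/8*2 - 6) = 49*(-¾ - 6) = 49*(-27/4) = -1323/4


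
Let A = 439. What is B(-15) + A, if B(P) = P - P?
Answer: 439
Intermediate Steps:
B(P) = 0
B(-15) + A = 0 + 439 = 439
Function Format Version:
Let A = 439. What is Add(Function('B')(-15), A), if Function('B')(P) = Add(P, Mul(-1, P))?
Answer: 439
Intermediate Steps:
Function('B')(P) = 0
Add(Function('B')(-15), A) = Add(0, 439) = 439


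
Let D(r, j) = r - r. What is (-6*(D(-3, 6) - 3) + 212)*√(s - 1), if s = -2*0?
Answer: 230*I ≈ 230.0*I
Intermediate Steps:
D(r, j) = 0
s = 0
(-6*(D(-3, 6) - 3) + 212)*√(s - 1) = (-6*(0 - 3) + 212)*√(0 - 1) = (-6*(-3) + 212)*√(-1) = (18 + 212)*I = 230*I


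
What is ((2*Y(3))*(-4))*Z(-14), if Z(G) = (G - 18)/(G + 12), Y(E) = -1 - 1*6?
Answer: 896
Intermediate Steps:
Y(E) = -7 (Y(E) = -1 - 6 = -7)
Z(G) = (-18 + G)/(12 + G)
((2*Y(3))*(-4))*Z(-14) = ((2*(-7))*(-4))*((-18 - 14)/(12 - 14)) = (-14*(-4))*(-32/(-2)) = 56*(-½*(-32)) = 56*16 = 896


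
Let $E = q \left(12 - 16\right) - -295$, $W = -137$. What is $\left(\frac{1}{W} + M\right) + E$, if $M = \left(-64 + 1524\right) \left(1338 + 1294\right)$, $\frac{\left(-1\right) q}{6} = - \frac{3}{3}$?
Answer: $\frac{526489766}{137} \approx 3.843 \cdot 10^{6}$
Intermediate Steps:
$q = 6$ ($q = - 6 \left(- \frac{3}{3}\right) = - 6 \left(\left(-3\right) \frac{1}{3}\right) = \left(-6\right) \left(-1\right) = 6$)
$M = 3842720$ ($M = 1460 \cdot 2632 = 3842720$)
$E = 271$ ($E = 6 \left(12 - 16\right) - -295 = 6 \left(-4\right) + 295 = -24 + 295 = 271$)
$\left(\frac{1}{W} + M\right) + E = \left(\frac{1}{-137} + 3842720\right) + 271 = \left(- \frac{1}{137} + 3842720\right) + 271 = \frac{526452639}{137} + 271 = \frac{526489766}{137}$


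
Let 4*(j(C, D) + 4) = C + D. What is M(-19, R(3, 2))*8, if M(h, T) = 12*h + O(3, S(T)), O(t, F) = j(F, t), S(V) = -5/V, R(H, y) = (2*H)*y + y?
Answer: -12955/7 ≈ -1850.7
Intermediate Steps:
j(C, D) = -4 + C/4 + D/4 (j(C, D) = -4 + (C + D)/4 = -4 + (C/4 + D/4) = -4 + C/4 + D/4)
R(H, y) = y + 2*H*y (R(H, y) = 2*H*y + y = y + 2*H*y)
O(t, F) = -4 + F/4 + t/4
M(h, T) = -13/4 + 12*h - 5/(4*T) (M(h, T) = 12*h + (-4 + (-5/T)/4 + (¼)*3) = 12*h + (-4 - 5/(4*T) + ¾) = 12*h + (-13/4 - 5/(4*T)) = -13/4 + 12*h - 5/(4*T))
M(-19, R(3, 2))*8 = ((-5 + (2*(1 + 2*3))*(-13 + 48*(-19)))/(4*((2*(1 + 2*3)))))*8 = ((-5 + (2*(1 + 6))*(-13 - 912))/(4*((2*(1 + 6)))))*8 = ((-5 + (2*7)*(-925))/(4*((2*7))))*8 = ((¼)*(-5 + 14*(-925))/14)*8 = ((¼)*(1/14)*(-5 - 12950))*8 = ((¼)*(1/14)*(-12955))*8 = -12955/56*8 = -12955/7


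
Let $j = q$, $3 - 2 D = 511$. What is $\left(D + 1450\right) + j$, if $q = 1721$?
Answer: $2917$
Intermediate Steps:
$D = -254$ ($D = \frac{3}{2} - \frac{511}{2} = -254$)
$j = 1721$
$\left(D + 1450\right) + j = \left(-254 + 1450\right) + 1721 = 1196 + 1721 = 2917$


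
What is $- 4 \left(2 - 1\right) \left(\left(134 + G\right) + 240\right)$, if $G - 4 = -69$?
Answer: $-1236$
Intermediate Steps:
$G = -65$ ($G = 4 - 69 = -65$)
$- 4 \left(2 - 1\right) \left(\left(134 + G\right) + 240\right) = - 4 \left(2 - 1\right) \left(\left(134 - 65\right) + 240\right) = \left(-4\right) 1 \left(69 + 240\right) = \left(-4\right) 309 = -1236$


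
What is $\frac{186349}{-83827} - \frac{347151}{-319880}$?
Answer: $- \frac{30508691243}{26814580760} \approx -1.1378$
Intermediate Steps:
$\frac{186349}{-83827} - \frac{347151}{-319880} = 186349 \left(- \frac{1}{83827}\right) - - \frac{347151}{319880} = - \frac{186349}{83827} + \frac{347151}{319880} = - \frac{30508691243}{26814580760}$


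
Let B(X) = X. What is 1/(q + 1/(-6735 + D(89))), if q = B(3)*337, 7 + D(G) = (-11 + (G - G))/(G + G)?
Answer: 1200087/1213287779 ≈ 0.00098912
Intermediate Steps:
D(G) = -7 - 11/(2*G) (D(G) = -7 + (-11 + (G - G))/(G + G) = -7 + (-11 + 0)/((2*G)) = -7 - 11/(2*G))
q = 1011 (q = 3*337 = 1011)
1/(q + 1/(-6735 + D(89))) = 1/(1011 + 1/(-6735 + (-7 - 11/2/89))) = 1/(1011 + 1/(-6735 + (-7 - 11/2*1/89))) = 1/(1011 + 1/(-6735 + (-7 - 11/178))) = 1/(1011 + 1/(-6735 - 1257/178)) = 1/(1011 + 1/(-1200087/178)) = 1/(1011 - 178/1200087) = 1/(1213287779/1200087) = 1200087/1213287779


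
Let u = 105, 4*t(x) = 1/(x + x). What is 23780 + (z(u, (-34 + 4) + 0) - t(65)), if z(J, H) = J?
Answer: 12420199/520 ≈ 23885.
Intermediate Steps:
t(x) = 1/(8*x) (t(x) = 1/(4*(x + x)) = 1/(4*((2*x))) = (1/(2*x))/4 = 1/(8*x))
23780 + (z(u, (-34 + 4) + 0) - t(65)) = 23780 + (105 - 1/(8*65)) = 23780 + (105 - 1*1/520) = 23780 + (105 - 1/520) = 23780 + 54599/520 = 12420199/520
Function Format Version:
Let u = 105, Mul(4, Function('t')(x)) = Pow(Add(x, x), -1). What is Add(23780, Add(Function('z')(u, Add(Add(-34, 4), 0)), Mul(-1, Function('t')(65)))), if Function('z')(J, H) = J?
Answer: Rational(12420199, 520) ≈ 23885.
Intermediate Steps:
Function('t')(x) = Mul(Rational(1, 8), Pow(x, -1)) (Function('t')(x) = Mul(Rational(1, 4), Pow(Add(x, x), -1)) = Mul(Rational(1, 4), Pow(Mul(2, x), -1)) = Mul(Rational(1, 4), Mul(Rational(1, 2), Pow(x, -1))) = Mul(Rational(1, 8), Pow(x, -1)))
Add(23780, Add(Function('z')(u, Add(Add(-34, 4), 0)), Mul(-1, Function('t')(65)))) = Add(23780, Add(105, Mul(-1, Mul(Rational(1, 8), Pow(65, -1))))) = Add(23780, Add(105, Mul(-1, Mul(Rational(1, 8), Rational(1, 65))))) = Add(23780, Add(105, Mul(-1, Rational(1, 520)))) = Add(23780, Add(105, Rational(-1, 520))) = Add(23780, Rational(54599, 520)) = Rational(12420199, 520)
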